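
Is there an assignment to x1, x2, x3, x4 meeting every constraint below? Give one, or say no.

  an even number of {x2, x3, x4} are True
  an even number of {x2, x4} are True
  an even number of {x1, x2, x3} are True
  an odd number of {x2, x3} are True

x1=T, x2=T, x3=F, x4=T

{x2, x3, x4}: 2 true → even ✓
{x2, x4}: 2 true → even ✓
{x1, x2, x3}: 2 true → even ✓
{x2, x3}: 1 true → odd ✓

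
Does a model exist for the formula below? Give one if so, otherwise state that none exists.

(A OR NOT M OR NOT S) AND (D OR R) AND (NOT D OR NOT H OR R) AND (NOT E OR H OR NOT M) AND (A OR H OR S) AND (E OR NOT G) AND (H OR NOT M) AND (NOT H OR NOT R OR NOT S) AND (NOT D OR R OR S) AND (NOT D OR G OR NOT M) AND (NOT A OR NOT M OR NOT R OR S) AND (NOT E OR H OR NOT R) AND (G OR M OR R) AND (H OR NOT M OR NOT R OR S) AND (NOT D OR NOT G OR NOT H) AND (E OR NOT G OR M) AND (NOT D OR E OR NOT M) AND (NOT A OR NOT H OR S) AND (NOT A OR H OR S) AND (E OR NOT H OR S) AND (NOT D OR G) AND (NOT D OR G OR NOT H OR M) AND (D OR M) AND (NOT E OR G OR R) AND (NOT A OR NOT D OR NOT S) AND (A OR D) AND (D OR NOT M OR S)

H=F, E=T, R=F, D=T, S=T, A=F, M=F, G=T

Set H = False.
  then (H OR NOT M) forces M = False.
  then (D OR M) forces D = True.
  then (NOT D OR G) forces G = True.
  then (E OR NOT G) forces E = True.
  then (NOT E OR H OR NOT R) forces R = False.
  then (NOT D OR R OR S) forces S = True.
  then (NOT A OR NOT D OR NOT S) forces A = False.
All clauses satisfied.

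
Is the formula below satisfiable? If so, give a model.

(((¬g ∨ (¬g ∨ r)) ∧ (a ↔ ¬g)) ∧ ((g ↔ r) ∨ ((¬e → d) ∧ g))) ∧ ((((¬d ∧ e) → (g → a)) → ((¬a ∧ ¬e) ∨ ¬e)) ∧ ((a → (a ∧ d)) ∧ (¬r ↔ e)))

r=T, a=F, e=F, d=T, g=T

  ((¬g ∨ (¬g ∨ r)) ∧ (a ↔ ¬g)) ∧ ((g ↔ r) ∨ ((¬e → d) ∧ g)) = True
    (¬g ∨ (¬g ∨ r)) ∧ (a ↔ ¬g) = True
      ¬g ∨ (¬g ∨ r) = True
        ¬g = False
        ¬g ∨ r = True
          ¬g = False
      a ↔ ¬g = True
        ¬g = False
    (g ↔ r) ∨ ((¬e → d) ∧ g) = True
      g ↔ r = True
      (¬e → d) ∧ g = True
        ¬e → d = True
          ¬e = True
  (((¬d ∧ e) → (g → a)) → ((¬a ∧ ¬e) ∨ ¬e)) ∧ ((a → (a ∧ d)) ∧ (¬r ↔ e)) = True
    ((¬d ∧ e) → (g → a)) → ((¬a ∧ ¬e) ∨ ¬e) = True
      (¬d ∧ e) → (g → a) = True
        ¬d ∧ e = False
          ¬d = False
        g → a = False
      (¬a ∧ ¬e) ∨ ¬e = True
        ¬a ∧ ¬e = True
          ¬a = True
          ¬e = True
        ¬e = True
    (a → (a ∧ d)) ∧ (¬r ↔ e) = True
      a → (a ∧ d) = True
        a ∧ d = False
      ¬r ↔ e = True
        ¬r = False
Both conjuncts True, so the formula holds.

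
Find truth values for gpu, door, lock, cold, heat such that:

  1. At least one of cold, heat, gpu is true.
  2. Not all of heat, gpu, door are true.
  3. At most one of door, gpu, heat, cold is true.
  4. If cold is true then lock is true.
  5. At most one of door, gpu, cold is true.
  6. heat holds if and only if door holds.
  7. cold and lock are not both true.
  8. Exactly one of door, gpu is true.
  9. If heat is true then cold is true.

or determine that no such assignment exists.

gpu = True, door = False, lock = False, cold = False, heat = False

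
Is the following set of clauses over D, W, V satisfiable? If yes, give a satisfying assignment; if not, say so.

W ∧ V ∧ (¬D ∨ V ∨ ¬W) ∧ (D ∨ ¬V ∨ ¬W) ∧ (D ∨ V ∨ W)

Unit clause (W) forces W = True.
Unit clause (V) forces V = True.
In (D ∨ ¬V ∨ ¬W) only D is left, so D = True.
Check each clause:
  (W): W holds.
  (V): V holds.
  (¬D ∨ V ∨ ¬W): V holds.
  (D ∨ ¬V ∨ ¬W): D holds.
  (D ∨ V ∨ W): D holds.
All clauses satisfied.

D: True, W: True, V: True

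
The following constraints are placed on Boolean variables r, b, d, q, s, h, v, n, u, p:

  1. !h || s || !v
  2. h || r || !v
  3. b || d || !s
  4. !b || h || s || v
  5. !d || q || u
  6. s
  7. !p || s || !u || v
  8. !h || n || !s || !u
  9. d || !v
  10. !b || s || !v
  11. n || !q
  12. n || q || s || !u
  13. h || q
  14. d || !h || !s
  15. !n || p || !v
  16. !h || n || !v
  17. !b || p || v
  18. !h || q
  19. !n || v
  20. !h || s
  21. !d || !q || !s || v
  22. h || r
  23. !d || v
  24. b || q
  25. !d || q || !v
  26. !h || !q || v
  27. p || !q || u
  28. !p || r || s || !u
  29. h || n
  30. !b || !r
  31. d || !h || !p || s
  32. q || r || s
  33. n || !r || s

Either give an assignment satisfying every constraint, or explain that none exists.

Unit clause (s) forces s = True.
Set r = True.
  then (!b || !r) forces b = False.
  then (b || d || !s) forces d = True.
  then (!d || v) forces v = True.
  then (b || q) forces q = True.
  then (n || !q) forces n = True.
  then (!n || p || !v) forces p = True.
Set h = False.
Set u = True.
All clauses satisfied.

r = True, b = False, d = True, q = True, s = True, h = False, v = True, n = True, u = True, p = True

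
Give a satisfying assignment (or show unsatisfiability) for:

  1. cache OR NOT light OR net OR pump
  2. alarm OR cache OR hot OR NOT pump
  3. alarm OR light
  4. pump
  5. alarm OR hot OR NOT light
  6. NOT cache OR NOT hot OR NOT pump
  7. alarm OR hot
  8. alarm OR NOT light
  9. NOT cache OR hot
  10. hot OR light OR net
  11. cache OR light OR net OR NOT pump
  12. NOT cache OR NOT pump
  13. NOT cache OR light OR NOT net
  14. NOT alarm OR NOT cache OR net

alarm = True; light = True; net = False; pump = True; hot = False; cache = False

Unit clause (pump) forces pump = True.
In (NOT cache OR NOT pump) only NOT cache is left, so cache = False.
Try alarm = False:
  (alarm OR cache OR hot OR NOT pump) forces hot = True.
  (alarm OR light) forces light = True.
  clause (alarm OR NOT light) is falsified — backtrack.
So alarm = True.
Set light = True.
Set net = False.
Set hot = False.
All clauses satisfied.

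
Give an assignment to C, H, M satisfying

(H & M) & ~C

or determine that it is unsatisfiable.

C = False, H = True, M = True

  H & M = True
  ~C = True
Both conjuncts True, so the formula holds.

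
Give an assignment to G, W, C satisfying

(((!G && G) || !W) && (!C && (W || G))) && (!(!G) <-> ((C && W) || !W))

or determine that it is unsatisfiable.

G=T, W=F, C=F

  ((!G && G) || !W) && (!C && (W || G)) = True
    (!G && G) || !W = True
      !G && G = False
        !G = False
      !W = True
    !C && (W || G) = True
      !C = True
      W || G = True
  !(!G) <-> ((C && W) || !W) = True
    !(!G) = True
      !G = False
    (C && W) || !W = True
      C && W = False
      !W = True
Both conjuncts True, so the formula holds.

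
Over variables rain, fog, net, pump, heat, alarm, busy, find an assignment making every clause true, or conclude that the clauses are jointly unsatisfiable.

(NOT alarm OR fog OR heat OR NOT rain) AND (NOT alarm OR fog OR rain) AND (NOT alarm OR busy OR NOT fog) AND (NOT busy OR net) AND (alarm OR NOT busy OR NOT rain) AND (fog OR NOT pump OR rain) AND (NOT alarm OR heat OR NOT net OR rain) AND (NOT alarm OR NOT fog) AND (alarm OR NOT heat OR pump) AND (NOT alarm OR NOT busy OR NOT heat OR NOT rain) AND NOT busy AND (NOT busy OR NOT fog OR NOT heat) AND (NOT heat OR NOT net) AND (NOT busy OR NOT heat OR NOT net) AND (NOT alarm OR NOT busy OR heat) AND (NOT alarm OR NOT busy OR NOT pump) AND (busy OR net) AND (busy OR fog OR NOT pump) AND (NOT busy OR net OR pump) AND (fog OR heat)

rain = True, fog = True, net = True, pump = True, heat = False, alarm = False, busy = False

Unit clause (NOT busy) forces busy = False.
In (busy OR net) only net is left, so net = True.
In (NOT heat OR NOT net) only NOT heat is left, so heat = False.
In (fog OR heat) only fog is left, so fog = True.
In (NOT alarm OR busy OR NOT fog) only NOT alarm is left, so alarm = False.
Set rain = True.
Set pump = True.
All clauses satisfied.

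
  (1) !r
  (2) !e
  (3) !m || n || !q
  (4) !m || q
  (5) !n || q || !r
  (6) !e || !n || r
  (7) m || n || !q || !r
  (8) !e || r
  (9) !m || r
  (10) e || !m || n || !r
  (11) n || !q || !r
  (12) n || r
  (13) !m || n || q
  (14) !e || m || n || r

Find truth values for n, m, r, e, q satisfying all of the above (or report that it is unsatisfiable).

Unit clause (!r) forces r = False.
Unit clause (!e) forces e = False.
In (!m || r) only !m is left, so m = False.
In (n || r) only n is left, so n = True.
Set q = False.
All clauses satisfied.

n: True; m: False; r: False; e: False; q: False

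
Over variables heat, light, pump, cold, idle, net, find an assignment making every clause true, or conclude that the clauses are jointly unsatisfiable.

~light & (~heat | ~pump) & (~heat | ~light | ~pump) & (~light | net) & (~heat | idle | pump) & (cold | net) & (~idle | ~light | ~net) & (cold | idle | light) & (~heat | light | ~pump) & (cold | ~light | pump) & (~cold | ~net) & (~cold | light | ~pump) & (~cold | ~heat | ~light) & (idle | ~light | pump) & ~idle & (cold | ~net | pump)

heat = False, light = False, pump = False, cold = True, idle = False, net = False

Unit clause (~light) forces light = False.
Unit clause (~idle) forces idle = False.
In (cold | idle | light) only cold is left, so cold = True.
In (~cold | ~net) only ~net is left, so net = False.
In (~cold | light | ~pump) only ~pump is left, so pump = False.
In (~heat | idle | pump) only ~heat is left, so heat = False.
All clauses satisfied.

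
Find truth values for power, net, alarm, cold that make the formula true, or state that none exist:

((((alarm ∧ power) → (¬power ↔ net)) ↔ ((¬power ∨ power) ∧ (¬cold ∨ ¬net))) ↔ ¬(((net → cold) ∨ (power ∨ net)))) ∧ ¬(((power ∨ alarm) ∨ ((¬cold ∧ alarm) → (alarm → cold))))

The conjunct ¬(((power ∨ alarm) ∨ ((¬cold ∧ alarm) → (alarm → cold)))) is unsatisfiable on its own:
  power=F, alarm=F, cold=F: evaluates to False.
  power=F, alarm=F, cold=T: evaluates to False.
  power=F, alarm=T, cold=F: evaluates to False.
  power=F, alarm=T, cold=T: evaluates to False.
  power=T, alarm=F, cold=F: evaluates to False.
  power=T, alarm=F, cold=T: evaluates to False.
  power=T, alarm=T, cold=F: evaluates to False.
  power=T, alarm=T, cold=T: evaluates to False.
So the whole conjunction is unsatisfiable.

UNSATISFIABLE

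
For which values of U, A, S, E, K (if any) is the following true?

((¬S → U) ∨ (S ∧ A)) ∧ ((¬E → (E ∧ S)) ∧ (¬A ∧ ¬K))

U=F; A=F; S=T; E=T; K=F

  (¬S → U) ∨ (S ∧ A) = True
    ¬S → U = True
      ¬S = False
    S ∧ A = False
  (¬E → (E ∧ S)) ∧ (¬A ∧ ¬K) = True
    ¬E → (E ∧ S) = True
      ¬E = False
      E ∧ S = True
    ¬A ∧ ¬K = True
      ¬A = True
      ¬K = True
Both conjuncts True, so the formula holds.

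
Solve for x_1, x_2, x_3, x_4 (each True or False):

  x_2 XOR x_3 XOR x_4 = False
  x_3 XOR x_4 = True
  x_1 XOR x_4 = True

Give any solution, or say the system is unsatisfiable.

x_1 = False, x_2 = True, x_3 = False, x_4 = True

x_2 XOR x_3 XOR x_4 = T XOR F XOR T = False ✓
x_3 XOR x_4 = F XOR T = True ✓
x_1 XOR x_4 = F XOR T = True ✓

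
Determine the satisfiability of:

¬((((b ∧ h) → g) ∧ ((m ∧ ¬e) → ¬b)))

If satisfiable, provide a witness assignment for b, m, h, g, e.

b = True, m = False, h = True, g = False, e = False

  ¬((((b ∧ h) → g) ∧ ((m ∧ ¬e) → ¬b))) = True
    ((b ∧ h) → g) ∧ ((m ∧ ¬e) → ¬b) = False
      (b ∧ h) → g = False
        b ∧ h = True
      (m ∧ ¬e) → ¬b = True
        m ∧ ¬e = False
          ¬e = True
        ¬b = False
The formula evaluates to True.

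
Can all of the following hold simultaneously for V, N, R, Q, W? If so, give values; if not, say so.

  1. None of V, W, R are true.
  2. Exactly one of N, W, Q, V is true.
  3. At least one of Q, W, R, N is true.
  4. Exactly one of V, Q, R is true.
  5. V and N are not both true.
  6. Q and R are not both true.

V=F; N=F; R=F; Q=T; W=F

  (1) {V, W, R}: 0 true — none ✓
  (2) {N, W, Q, V}: 1 true — exactly one ✓
  (3) {Q, W, R, N}: 1 true — at least one ✓
  (4) {V, Q, R}: 1 true — exactly one ✓
  (5) V=F, N=F — not both ✓
  (6) Q=T, R=F — not both ✓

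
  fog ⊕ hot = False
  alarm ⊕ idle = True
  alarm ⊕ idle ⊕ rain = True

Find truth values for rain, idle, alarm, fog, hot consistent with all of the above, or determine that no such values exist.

rain = False, idle = True, alarm = False, fog = False, hot = False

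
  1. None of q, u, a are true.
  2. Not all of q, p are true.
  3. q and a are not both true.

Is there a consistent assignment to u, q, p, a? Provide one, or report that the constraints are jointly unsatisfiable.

u = False; q = False; p = True; a = False

  (1) {q, u, a}: 0 true — none ✓
  (2) {q, p}: 1/2 true — not all ✓
  (3) q=F, a=F — not both ✓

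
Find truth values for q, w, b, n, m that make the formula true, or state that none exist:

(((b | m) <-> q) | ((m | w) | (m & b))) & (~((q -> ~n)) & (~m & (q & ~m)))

q = True; w = False; b = True; n = True; m = False

  ((b | m) <-> q) | ((m | w) | (m & b)) = True
    (b | m) <-> q = True
      b | m = True
    (m | w) | (m & b) = False
      m | w = False
      m & b = False
  ~((q -> ~n)) & (~m & (q & ~m)) = True
    ~((q -> ~n)) = True
      q -> ~n = False
        ~n = False
    ~m & (q & ~m) = True
      ~m = True
      q & ~m = True
        ~m = True
Both conjuncts True, so the formula holds.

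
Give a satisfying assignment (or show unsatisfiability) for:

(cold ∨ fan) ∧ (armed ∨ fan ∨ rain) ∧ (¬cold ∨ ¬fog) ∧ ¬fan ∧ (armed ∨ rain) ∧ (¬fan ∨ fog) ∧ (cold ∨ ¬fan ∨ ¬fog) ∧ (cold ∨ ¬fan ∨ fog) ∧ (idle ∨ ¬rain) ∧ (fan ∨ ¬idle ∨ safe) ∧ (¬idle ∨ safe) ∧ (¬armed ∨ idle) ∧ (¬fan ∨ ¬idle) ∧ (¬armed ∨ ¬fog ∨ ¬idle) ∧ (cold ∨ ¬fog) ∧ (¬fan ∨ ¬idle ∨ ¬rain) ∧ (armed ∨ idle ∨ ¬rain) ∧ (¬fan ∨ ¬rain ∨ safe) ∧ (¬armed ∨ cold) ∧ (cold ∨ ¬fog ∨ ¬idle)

Unit clause (¬fan) forces fan = False.
In (cold ∨ fan) only cold is left, so cold = True.
In (¬cold ∨ ¬fog) only ¬fog is left, so fog = False.
Set armed = True.
  then (¬armed ∨ idle) forces idle = True.
  then (fan ∨ ¬idle ∨ safe) forces safe = True.
Set rain = True.
All clauses satisfied.

fog = False; armed = True; safe = True; fan = False; cold = True; rain = True; idle = True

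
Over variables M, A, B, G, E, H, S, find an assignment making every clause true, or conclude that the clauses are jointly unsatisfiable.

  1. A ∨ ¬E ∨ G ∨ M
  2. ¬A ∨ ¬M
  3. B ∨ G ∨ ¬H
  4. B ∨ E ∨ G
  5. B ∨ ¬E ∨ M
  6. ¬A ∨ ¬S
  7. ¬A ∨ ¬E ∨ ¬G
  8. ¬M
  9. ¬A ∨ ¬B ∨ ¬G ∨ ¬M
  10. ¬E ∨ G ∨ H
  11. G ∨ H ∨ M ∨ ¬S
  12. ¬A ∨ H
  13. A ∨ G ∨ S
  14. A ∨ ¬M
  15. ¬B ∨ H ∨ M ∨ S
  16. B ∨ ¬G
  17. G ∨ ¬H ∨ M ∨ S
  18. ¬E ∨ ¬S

Unit clause (¬M) forces M = False.
Set A = False.
Try B = False:
  (B ∨ ¬E ∨ M) forces E = False.
  (B ∨ E ∨ G) forces G = True.
  clause (B ∨ ¬G) is falsified — backtrack.
So B = True.
Set G = True.
Set E = False.
Set H = True.
Set S = False.
All clauses satisfied.

M = False, A = False, B = True, G = True, E = False, H = True, S = False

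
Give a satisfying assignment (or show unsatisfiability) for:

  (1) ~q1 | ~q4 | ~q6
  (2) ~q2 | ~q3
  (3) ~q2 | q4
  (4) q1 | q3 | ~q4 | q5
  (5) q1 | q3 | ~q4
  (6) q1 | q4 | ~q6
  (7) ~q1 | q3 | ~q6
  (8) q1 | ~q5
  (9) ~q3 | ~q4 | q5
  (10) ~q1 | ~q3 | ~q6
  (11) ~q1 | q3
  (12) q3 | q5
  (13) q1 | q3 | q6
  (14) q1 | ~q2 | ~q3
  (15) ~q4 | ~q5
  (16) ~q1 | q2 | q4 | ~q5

q1=T; q2=F; q3=T; q4=F; q5=F; q6=F

Set q1 = True.
  then (~q1 | q3) forces q3 = True.
  then (~q2 | ~q3) forces q2 = False.
  then (~q1 | ~q3 | ~q6) forces q6 = False.
Set q4 = False.
  then (~q1 | q2 | q4 | ~q5) forces q5 = False.
All clauses satisfied.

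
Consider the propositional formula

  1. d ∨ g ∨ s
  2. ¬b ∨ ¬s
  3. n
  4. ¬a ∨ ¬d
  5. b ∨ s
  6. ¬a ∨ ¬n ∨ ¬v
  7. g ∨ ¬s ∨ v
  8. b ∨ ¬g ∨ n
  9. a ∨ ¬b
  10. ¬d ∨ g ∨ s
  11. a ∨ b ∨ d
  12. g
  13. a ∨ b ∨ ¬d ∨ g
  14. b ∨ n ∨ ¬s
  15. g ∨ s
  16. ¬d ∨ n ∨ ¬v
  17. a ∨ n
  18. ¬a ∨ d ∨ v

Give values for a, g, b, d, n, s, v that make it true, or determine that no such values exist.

Unit clause (n) forces n = True.
Unit clause (g) forces g = True.
Set a = False.
  then (a ∨ ¬b) forces b = False.
  then (a ∨ b ∨ d) forces d = True.
  then (b ∨ s) forces s = True.
Set v = False.
All clauses satisfied.

a=F, g=T, b=F, d=T, n=T, s=T, v=F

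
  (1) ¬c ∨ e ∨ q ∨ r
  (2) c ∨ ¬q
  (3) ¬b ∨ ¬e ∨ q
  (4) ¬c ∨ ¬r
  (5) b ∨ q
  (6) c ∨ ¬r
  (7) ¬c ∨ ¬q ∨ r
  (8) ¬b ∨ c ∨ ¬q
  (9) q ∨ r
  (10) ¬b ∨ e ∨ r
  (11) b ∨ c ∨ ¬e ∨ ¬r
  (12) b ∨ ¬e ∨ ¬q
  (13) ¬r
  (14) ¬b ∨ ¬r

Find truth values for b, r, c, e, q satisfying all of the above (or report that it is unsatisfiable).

The formula is unsatisfiable.

Case r = True:
  Clause (¬r) is falsified — contradiction.
Case r = False:
  (q ∨ r) forces q = True.
  (c ∨ ¬q) forces c = True.
  Clause (¬c ∨ ¬q ∨ r) is falsified — contradiction.
Both cases fail, so the formula is unsatisfiable.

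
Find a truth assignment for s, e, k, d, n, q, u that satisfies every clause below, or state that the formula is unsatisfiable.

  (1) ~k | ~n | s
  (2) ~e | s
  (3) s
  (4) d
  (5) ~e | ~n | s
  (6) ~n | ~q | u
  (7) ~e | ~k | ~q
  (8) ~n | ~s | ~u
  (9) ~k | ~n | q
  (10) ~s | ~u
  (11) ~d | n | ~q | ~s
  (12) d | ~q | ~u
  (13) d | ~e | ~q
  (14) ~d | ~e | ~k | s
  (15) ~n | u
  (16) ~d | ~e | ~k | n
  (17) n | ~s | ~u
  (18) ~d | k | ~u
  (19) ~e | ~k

Unit clause (s) forces s = True.
Unit clause (d) forces d = True.
In (~s | ~u) only ~u is left, so u = False.
In (~n | u) only ~n is left, so n = False.
In (~d | n | ~q | ~s) only ~q is left, so q = False.
Set e = False.
Set k = False.
All clauses satisfied.

s = True, e = False, k = False, d = True, n = False, q = False, u = False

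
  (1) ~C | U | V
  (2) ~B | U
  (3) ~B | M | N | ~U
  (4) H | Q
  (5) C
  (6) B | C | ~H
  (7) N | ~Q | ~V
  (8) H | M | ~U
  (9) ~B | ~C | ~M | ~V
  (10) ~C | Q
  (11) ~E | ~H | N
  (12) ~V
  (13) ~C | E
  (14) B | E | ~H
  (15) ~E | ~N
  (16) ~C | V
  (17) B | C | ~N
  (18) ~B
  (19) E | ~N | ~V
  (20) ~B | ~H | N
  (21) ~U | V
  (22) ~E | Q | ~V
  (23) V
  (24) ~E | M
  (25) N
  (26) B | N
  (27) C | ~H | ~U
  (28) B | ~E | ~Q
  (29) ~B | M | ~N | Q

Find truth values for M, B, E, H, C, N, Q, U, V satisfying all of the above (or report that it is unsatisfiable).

Case V = True:
  Clause (~V) is falsified — contradiction.
Case V = False:
  Clause (V) is falsified — contradiction.
Both cases fail, so the formula is unsatisfiable.

Unsatisfiable — no assignment works.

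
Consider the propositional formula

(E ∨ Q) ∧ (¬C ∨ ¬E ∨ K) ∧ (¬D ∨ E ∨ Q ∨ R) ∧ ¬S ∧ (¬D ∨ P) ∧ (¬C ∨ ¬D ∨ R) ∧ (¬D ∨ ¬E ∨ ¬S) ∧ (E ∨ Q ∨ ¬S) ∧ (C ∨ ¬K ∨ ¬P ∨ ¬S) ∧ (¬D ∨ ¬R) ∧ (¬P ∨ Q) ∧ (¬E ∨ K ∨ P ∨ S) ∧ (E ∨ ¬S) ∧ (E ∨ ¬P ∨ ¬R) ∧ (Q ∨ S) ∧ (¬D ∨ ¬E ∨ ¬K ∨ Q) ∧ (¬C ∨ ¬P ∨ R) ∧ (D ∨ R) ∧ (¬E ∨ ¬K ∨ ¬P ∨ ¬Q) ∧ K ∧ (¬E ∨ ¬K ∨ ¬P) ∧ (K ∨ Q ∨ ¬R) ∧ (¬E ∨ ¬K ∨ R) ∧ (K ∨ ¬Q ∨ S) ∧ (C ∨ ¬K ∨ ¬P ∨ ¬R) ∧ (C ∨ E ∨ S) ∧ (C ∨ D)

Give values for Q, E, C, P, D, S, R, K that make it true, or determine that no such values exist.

Q: True; E: True; C: True; P: False; D: False; S: False; R: True; K: True

Unit clause (¬S) forces S = False.
In (Q ∨ S) only Q is left, so Q = True.
Unit clause (K) forces K = True.
Set E = True.
  then (¬E ∨ ¬K ∨ ¬P ∨ ¬Q) forces P = False.
  then (¬E ∨ ¬K ∨ R) forces R = True.
  then (¬D ∨ P) forces D = False.
  then (C ∨ D) forces C = True.
All clauses satisfied.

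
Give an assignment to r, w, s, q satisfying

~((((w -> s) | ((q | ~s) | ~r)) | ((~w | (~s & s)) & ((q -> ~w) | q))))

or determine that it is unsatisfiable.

Case s = True: the formula becomes ~((True | (~w & ((q -> ~w) | q)))) = False.
Case s = False: the formula becomes ~((True | (~w & ((q -> ~w) | q)))) = False.
Both cases fail — unsatisfiable.

Unsatisfiable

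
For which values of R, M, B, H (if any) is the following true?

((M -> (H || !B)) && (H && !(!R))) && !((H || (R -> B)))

Case H = True: the conjunct !((H || (R -> B))) becomes !((True || (R -> B))) = False.
Case H = False: the conjunct H is False.
Both cases fail — unsatisfiable.

Unsatisfiable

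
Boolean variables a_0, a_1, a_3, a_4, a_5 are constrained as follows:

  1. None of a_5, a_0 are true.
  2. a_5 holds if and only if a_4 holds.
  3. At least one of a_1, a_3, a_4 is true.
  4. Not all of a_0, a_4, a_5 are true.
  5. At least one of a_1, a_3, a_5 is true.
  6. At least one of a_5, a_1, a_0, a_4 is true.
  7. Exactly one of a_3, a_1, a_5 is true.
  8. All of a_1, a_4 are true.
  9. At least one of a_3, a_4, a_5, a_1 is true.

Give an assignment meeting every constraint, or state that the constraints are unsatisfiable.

Case a_4 = True:
  (1) forces a_5 = False.
  Constraint (2) is violated (a_5=F, a_4=T) — contradiction.
Case a_4 = False:
  Constraint (8) is violated (a_4=F) — contradiction.
Both cases fail — unsatisfiable.

Unsatisfiable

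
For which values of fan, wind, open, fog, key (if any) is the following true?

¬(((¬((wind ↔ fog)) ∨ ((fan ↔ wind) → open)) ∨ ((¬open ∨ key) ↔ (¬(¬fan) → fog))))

UNSATISFIABLE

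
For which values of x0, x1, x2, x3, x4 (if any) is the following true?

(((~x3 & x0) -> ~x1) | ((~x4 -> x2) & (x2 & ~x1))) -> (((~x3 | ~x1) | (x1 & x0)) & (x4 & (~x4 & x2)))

x0 = True, x1 = True, x2 = True, x3 = False, x4 = True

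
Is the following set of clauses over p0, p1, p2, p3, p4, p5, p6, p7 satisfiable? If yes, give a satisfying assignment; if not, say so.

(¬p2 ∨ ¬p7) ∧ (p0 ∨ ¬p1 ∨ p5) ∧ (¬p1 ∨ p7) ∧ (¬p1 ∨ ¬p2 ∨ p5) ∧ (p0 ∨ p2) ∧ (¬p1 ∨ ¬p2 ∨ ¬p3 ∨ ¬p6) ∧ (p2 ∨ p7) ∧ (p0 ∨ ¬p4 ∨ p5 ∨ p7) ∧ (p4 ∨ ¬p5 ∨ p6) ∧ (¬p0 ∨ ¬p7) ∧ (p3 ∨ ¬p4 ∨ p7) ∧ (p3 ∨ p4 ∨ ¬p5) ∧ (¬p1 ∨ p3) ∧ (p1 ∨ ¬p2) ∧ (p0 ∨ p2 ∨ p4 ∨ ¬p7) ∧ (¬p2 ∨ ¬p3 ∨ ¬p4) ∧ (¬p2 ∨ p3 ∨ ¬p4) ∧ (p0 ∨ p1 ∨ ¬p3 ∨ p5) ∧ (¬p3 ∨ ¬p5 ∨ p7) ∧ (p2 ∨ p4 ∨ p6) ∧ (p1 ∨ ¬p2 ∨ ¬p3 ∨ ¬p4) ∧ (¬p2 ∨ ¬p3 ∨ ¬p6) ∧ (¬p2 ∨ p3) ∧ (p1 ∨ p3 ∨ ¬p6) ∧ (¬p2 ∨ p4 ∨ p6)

Unsatisfiable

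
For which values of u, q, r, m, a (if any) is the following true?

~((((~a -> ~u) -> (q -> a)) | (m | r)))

u: False; q: True; r: False; m: False; a: False

  ~((((~a -> ~u) -> (q -> a)) | (m | r))) = True
    ((~a -> ~u) -> (q -> a)) | (m | r) = False
      (~a -> ~u) -> (q -> a) = False
        ~a -> ~u = True
          ~a = True
          ~u = True
        q -> a = False
      m | r = False
The formula evaluates to True.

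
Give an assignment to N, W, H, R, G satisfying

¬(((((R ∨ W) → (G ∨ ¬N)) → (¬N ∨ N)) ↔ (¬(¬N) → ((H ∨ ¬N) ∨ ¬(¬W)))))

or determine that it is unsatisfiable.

N = True; W = False; H = False; R = False; G = True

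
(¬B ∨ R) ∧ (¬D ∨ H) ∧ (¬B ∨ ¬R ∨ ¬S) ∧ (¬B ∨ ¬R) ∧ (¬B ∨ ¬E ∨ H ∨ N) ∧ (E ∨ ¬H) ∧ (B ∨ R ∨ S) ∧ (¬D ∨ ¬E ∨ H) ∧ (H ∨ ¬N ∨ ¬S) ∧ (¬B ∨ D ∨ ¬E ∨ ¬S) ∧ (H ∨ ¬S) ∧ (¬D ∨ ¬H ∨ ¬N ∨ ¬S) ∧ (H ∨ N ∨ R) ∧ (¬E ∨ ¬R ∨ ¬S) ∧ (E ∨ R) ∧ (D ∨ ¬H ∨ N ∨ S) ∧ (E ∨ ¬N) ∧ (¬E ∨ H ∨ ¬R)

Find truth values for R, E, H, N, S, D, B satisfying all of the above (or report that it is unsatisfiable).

R = False, E = True, H = True, N = False, S = True, D = True, B = False

Set R = False.
  then (¬B ∨ R) forces B = False.
  then (B ∨ R ∨ S) forces S = True.
  then (H ∨ ¬S) forces H = True.
  then (E ∨ R) forces E = True.
Set N = False.
Set D = True.
All clauses satisfied.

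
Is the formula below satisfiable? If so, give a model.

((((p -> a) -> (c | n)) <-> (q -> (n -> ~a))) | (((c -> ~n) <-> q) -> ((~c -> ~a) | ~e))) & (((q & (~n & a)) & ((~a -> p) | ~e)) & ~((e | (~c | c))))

The conjunct ~((e | (~c | c))) is unsatisfiable on its own:
  c=F, e=F: evaluates to False.
  c=F, e=T: evaluates to False.
  c=T, e=F: evaluates to False.
  c=T, e=T: evaluates to False.
So the whole conjunction is unsatisfiable.

Unsatisfiable — no assignment works.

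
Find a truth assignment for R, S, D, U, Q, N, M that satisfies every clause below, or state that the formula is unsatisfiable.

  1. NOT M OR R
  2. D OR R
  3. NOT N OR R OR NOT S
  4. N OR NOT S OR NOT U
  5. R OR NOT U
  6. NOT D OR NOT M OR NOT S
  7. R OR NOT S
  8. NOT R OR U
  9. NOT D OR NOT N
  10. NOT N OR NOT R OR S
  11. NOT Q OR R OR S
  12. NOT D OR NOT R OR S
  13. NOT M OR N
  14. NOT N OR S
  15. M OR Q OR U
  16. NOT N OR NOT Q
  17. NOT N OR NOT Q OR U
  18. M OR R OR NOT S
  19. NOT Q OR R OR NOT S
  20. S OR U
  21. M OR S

R: True, S: True, D: False, U: True, Q: False, N: True, M: True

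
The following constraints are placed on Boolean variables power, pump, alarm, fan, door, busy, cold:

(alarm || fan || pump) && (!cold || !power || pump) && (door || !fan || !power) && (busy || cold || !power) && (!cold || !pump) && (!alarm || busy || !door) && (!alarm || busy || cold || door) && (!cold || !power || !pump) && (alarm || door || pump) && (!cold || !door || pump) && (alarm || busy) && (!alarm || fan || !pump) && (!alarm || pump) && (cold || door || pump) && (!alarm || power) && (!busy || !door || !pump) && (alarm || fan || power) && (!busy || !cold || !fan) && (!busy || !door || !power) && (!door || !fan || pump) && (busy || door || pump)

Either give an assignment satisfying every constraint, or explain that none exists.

Set power = True.
Set pump = True.
  then (!cold || !pump) forces cold = False.
  then (busy || cold || !power) forces busy = True.
  then (!busy || !door || !pump) forces door = False.
  then (door || !fan || !power) forces fan = False.
  then (!alarm || fan || !pump) forces alarm = False.
All clauses satisfied.

power = True; pump = True; alarm = False; fan = False; door = False; busy = True; cold = False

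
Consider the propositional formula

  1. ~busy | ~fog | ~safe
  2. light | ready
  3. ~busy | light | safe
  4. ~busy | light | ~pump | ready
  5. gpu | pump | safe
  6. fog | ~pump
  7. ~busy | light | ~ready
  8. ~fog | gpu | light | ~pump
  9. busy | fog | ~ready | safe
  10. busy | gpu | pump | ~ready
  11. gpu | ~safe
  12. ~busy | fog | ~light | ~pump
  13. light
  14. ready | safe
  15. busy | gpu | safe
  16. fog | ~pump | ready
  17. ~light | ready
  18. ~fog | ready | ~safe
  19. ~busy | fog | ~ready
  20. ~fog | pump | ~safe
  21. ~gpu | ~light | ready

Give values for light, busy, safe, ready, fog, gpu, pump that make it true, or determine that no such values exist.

Unit clause (light) forces light = True.
In (~light | ready) only ready is left, so ready = True.
Set busy = True.
  then (~busy | fog | ~ready) forces fog = True.
  then (~busy | ~fog | ~safe) forces safe = False.
Set gpu = False.
  then (gpu | pump | safe) forces pump = True.
All clauses satisfied.

light: True, busy: True, safe: False, ready: True, fog: True, gpu: False, pump: True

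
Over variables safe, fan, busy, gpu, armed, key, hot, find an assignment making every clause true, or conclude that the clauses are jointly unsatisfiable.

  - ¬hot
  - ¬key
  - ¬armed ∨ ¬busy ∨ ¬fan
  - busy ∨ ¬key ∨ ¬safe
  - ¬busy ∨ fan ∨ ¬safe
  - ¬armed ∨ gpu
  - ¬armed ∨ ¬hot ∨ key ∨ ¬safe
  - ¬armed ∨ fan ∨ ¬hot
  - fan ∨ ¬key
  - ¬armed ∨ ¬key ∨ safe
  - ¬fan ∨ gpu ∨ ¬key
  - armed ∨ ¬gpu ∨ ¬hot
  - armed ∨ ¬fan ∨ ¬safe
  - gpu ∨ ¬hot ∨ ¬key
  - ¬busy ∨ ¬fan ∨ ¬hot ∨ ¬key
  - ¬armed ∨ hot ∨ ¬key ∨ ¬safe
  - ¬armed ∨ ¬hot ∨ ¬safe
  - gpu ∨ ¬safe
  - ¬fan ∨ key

Unit clause (¬hot) forces hot = False.
Unit clause (¬key) forces key = False.
In (¬fan ∨ key) only ¬fan is left, so fan = False.
Set safe = False.
Set busy = False.
Set gpu = True.
Set armed = False.
All clauses satisfied.

safe: False, fan: False, busy: False, gpu: True, armed: False, key: False, hot: False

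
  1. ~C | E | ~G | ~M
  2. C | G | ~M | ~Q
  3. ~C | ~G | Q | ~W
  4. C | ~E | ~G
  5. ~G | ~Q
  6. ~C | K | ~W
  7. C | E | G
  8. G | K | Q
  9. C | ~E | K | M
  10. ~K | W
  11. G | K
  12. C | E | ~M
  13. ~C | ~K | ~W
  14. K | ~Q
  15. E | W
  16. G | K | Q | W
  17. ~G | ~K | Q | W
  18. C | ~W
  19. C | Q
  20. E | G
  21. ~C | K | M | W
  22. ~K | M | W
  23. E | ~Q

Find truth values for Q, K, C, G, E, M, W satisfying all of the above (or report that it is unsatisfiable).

Q=F; K=F; C=T; G=T; E=T; M=T; W=F

Try Q = True:
  (~G | ~Q) forces G = False.
  (G | K) forces K = True.
  (~K | W) forces W = True.
  (~C | ~K | ~W) forces C = False.
  clause (C | ~W) is falsified — backtrack.
So Q = False.
  then (C | Q) forces C = True.
Try K = True:
  (~K | W) forces W = True.
  clause (~C | ~K | ~W) is falsified — backtrack.
So K = False.
  then (~C | K | ~W) forces W = False.
  then (G | K | Q) forces G = True.
  then (E | W) forces E = True.
  then (~C | K | M | W) forces M = True.
All clauses satisfied.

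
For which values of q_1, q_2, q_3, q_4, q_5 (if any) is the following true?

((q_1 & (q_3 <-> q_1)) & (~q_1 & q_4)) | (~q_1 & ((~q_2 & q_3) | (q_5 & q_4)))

q_1: False; q_2: True; q_3: False; q_4: True; q_5: True

  ((q_1 & (q_3 <-> q_1)) & (~q_1 & q_4)) | (~q_1 & ((~q_2 & q_3) | (q_5 & q_4))) = True
    (q_1 & (q_3 <-> q_1)) & (~q_1 & q_4) = False
      q_1 & (q_3 <-> q_1) = False
        q_3 <-> q_1 = True
      ~q_1 & q_4 = True
        ~q_1 = True
    ~q_1 & ((~q_2 & q_3) | (q_5 & q_4)) = True
      ~q_1 = True
      (~q_2 & q_3) | (q_5 & q_4) = True
        ~q_2 & q_3 = False
          ~q_2 = False
        q_5 & q_4 = True
The formula evaluates to True.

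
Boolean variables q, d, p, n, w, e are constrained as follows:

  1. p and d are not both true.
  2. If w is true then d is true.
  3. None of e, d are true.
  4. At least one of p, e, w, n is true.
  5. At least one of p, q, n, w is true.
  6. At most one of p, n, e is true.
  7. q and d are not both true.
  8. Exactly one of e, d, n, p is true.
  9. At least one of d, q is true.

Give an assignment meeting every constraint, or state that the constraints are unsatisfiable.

q = True, d = False, p = True, n = False, w = False, e = False

  (1) p=T, d=F — not both ✓
  (2) w=F ⇒ d: vacuous ✓
  (3) {e, d}: 0 true — none ✓
  (4) {p, e, w, n}: 1 true — at least one ✓
  (5) {p, q, n, w}: 2 true — at least one ✓
  (6) {p, n, e}: 1 true — at most one ✓
  (7) q=T, d=F — not both ✓
  (8) {e, d, n, p}: 1 true — exactly one ✓
  (9) {d, q}: 1 true — at least one ✓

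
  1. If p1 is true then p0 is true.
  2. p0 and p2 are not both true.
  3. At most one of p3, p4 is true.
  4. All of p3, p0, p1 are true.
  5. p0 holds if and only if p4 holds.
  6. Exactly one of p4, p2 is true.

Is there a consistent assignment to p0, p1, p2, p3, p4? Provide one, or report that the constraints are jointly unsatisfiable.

Case p3 = True:
  (3) with p3=T forces p4 = False.
  (4) forces p0 = True.
  Constraint (5) is violated (p0=T, p4=F) — contradiction.
Case p3 = False:
  Constraint (4) is violated (p3=F) — contradiction.
Both cases fail — unsatisfiable.

Unsatisfiable — no assignment works.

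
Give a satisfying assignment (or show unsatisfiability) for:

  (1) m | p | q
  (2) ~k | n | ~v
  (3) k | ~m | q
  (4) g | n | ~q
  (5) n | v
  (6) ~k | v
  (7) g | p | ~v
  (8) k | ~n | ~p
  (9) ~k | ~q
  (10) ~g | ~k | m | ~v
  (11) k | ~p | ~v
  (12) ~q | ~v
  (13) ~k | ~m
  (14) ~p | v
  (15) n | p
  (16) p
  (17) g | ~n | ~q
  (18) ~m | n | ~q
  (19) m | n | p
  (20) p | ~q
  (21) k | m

Unit clause (p) forces p = True.
In (~p | v) only v is left, so v = True.
In (k | ~p | ~v) only k is left, so k = True.
In (~q | ~v) only ~q is left, so q = False.
In (~k | ~m) only ~m is left, so m = False.
In (~k | n | ~v) only n is left, so n = True.
In (~g | ~k | m | ~v) only ~g is left, so g = False.
All clauses satisfied.

n=T, k=T, v=T, g=F, p=T, m=F, q=F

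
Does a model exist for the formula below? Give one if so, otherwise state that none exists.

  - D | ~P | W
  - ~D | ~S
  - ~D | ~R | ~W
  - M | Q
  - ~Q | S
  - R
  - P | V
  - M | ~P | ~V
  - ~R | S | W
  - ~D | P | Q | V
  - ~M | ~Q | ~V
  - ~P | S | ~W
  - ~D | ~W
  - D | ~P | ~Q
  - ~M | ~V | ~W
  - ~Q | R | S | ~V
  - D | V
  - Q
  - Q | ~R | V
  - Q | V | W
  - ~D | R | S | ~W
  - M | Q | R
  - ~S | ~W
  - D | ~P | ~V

Unit clause (R) forces R = True.
Unit clause (Q) forces Q = True.
In (~Q | S) only S is left, so S = True.
In (~S | ~W) only ~W is left, so W = False.
In (~D | ~S) only ~D is left, so D = False.
In (D | ~P | ~Q) only ~P is left, so P = False.
In (D | V) only V is left, so V = True.
In (~M | ~Q | ~V) only ~M is left, so M = False.
All clauses satisfied.

Q: True; D: False; P: False; M: False; W: False; R: True; S: True; V: True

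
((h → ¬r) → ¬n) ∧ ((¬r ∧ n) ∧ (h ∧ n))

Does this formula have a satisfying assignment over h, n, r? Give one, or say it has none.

No satisfying assignment exists.

Case r = True: the conjunct ¬r is False.
Case r = False: the formula simplifies to ¬n ∧ (n ∧ (h ∧ n)).
  n = True: the conjunct ¬n is False.
  n = False: the conjunct n is False.
Both cases fail — unsatisfiable.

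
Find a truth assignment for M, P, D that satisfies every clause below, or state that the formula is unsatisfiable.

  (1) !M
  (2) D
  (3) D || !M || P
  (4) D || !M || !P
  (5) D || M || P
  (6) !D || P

Unit clause (!M) forces M = False.
Unit clause (D) forces D = True.
In (!D || P) only P is left, so P = True.
Check each clause:
  (!M): !M holds.
  (D): D holds.
  (D || !M || P): D holds.
  (D || !M || !P): D holds.
  (D || M || P): D holds.
  (!D || P): P holds.
All clauses satisfied.

M = False; P = True; D = True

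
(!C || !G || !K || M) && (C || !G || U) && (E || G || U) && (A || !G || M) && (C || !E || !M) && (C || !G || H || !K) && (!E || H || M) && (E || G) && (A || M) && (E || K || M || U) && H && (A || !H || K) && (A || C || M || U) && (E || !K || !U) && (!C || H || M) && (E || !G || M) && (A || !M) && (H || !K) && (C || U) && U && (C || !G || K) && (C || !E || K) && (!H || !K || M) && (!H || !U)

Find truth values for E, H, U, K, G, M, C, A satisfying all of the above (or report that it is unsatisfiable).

Case H = True:
  (U) forces U = True.
  Clause (!H || !U) is falsified — contradiction.
Case H = False:
  Clause (H) is falsified — contradiction.
Both cases fail, so the formula is unsatisfiable.

Unsatisfiable — no assignment works.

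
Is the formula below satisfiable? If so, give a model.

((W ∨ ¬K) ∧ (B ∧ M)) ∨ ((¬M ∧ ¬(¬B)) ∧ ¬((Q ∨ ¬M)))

M = True, Q = True, B = True, K = False, W = True

  ((W ∨ ¬K) ∧ (B ∧ M)) ∨ ((¬M ∧ ¬(¬B)) ∧ ¬((Q ∨ ¬M))) = True
    (W ∨ ¬K) ∧ (B ∧ M) = True
      W ∨ ¬K = True
        ¬K = True
      B ∧ M = True
    (¬M ∧ ¬(¬B)) ∧ ¬((Q ∨ ¬M)) = False
      ¬M ∧ ¬(¬B) = False
        ¬M = False
        ¬(¬B) = True
          ¬B = False
      ¬((Q ∨ ¬M)) = False
        Q ∨ ¬M = True
          ¬M = False
The formula evaluates to True.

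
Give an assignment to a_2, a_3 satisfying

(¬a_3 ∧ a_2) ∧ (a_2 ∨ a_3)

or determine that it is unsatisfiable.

a_2 = True, a_3 = False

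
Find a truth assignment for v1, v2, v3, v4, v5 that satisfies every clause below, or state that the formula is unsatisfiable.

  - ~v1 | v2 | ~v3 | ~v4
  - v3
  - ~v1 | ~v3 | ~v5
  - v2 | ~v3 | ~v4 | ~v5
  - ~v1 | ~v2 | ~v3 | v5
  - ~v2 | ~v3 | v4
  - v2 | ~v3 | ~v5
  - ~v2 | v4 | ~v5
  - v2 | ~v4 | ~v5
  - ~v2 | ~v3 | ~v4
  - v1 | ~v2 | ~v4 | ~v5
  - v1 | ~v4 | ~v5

v1: False, v2: False, v3: True, v4: True, v5: False

Unit clause (v3) forces v3 = True.
Set v1 = False.
Try v2 = True:
  (~v2 | ~v3 | v4) forces v4 = True.
  clause (~v2 | ~v3 | ~v4) is falsified — backtrack.
So v2 = False.
  then (v2 | ~v3 | ~v5) forces v5 = False.
Set v4 = True.
All clauses satisfied.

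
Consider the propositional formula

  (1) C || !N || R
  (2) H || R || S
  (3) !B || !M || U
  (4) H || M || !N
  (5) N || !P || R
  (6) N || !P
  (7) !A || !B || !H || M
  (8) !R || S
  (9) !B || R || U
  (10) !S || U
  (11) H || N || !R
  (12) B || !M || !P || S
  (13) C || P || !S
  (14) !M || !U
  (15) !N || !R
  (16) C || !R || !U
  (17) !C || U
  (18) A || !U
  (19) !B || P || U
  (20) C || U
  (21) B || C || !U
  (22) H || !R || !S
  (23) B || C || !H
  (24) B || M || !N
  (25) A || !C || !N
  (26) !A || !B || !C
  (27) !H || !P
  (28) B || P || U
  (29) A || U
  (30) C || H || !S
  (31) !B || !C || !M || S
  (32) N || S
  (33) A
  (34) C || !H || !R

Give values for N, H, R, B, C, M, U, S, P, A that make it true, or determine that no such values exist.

N: False; H: True; R: True; B: False; C: True; M: False; U: True; S: True; P: False; A: True

Unit clause (A) forces A = True.
Set N = False.
  then (N || !P) forces P = False.
  then (N || S) forces S = True.
  then (!S || U) forces U = True.
  then (C || P || !S) forces C = True.
  then (!M || !U) forces M = False.
  then (!A || !B || !C) forces B = False.
Set H = True.
Set R = True.
All clauses satisfied.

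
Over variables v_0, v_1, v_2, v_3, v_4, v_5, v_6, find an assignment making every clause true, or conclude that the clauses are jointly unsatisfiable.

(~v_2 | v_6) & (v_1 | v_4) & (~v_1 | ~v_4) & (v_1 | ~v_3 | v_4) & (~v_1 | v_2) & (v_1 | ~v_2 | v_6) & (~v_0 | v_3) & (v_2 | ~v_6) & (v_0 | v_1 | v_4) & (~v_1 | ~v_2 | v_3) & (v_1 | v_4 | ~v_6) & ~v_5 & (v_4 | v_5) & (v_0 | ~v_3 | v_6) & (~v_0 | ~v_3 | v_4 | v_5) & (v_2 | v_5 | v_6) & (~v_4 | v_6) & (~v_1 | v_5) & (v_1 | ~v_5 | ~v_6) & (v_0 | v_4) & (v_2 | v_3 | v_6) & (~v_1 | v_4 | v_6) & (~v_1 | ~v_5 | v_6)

Unit clause (~v_5) forces v_5 = False.
In (v_4 | v_5) only v_4 is left, so v_4 = True.
In (~v_4 | v_6) only v_6 is left, so v_6 = True.
In (~v_1 | v_5) only ~v_1 is left, so v_1 = False.
In (v_2 | ~v_6) only v_2 is left, so v_2 = True.
Set v_0 = False.
Set v_3 = True.
All clauses satisfied.

v_0 = False, v_1 = False, v_2 = True, v_3 = True, v_4 = True, v_5 = False, v_6 = True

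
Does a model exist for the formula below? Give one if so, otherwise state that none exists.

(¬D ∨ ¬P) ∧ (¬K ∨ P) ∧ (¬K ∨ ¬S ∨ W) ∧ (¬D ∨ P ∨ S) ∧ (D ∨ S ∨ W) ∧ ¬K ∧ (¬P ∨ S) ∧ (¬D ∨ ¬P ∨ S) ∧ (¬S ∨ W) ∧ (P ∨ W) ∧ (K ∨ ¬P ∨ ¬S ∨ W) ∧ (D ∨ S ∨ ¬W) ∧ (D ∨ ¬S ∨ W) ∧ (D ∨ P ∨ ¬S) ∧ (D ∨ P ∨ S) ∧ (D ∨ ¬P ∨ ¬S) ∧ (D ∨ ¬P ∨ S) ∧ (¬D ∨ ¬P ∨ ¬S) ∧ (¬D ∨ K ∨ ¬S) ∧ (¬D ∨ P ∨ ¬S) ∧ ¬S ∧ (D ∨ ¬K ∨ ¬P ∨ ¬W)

Case S = True:
  Clause (¬S) is falsified — contradiction.
Case S = False:
  (¬K) forces K = False.
  (¬P ∨ S) forces P = False.
  (¬D ∨ P ∨ S) forces D = False.
  Clause (D ∨ P ∨ S) is falsified — contradiction.
Both cases fail, so the formula is unsatisfiable.

Unsatisfiable — no assignment works.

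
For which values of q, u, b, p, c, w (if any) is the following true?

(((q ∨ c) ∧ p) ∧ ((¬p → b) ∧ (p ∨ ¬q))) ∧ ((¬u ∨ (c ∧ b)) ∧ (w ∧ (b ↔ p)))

q = False; u = False; b = True; p = True; c = True; w = True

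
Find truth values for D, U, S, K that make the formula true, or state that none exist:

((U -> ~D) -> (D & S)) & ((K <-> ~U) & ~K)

D: True, U: True, S: True, K: False

  (U -> ~D) -> (D & S) = True
    U -> ~D = False
      ~D = False
    D & S = True
  (K <-> ~U) & ~K = True
    K <-> ~U = True
      ~U = False
    ~K = True
Both conjuncts True, so the formula holds.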